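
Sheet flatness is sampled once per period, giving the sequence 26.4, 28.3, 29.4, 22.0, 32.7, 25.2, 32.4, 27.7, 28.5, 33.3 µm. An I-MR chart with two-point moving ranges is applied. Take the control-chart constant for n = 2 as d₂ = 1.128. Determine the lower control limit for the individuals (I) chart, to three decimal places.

X̄ = (26.4 + 28.3 + 29.4 + 22.0 + 32.7 + 25.2 + 32.4 + 27.7 + 28.5 + 33.3) / 10 = 28.5900
Moving ranges: 1.9, 1.1, 7.4, 10.7, 7.5, 7.2, 4.7, 0.8, 4.8; M̄R̄ = 46.1000 / 9 = 5.1222
LCL = X̄ − 3·M̄R̄/d₂ = 28.5900 − 3 × 5.1222 / 1.128 = 14.9671

14.967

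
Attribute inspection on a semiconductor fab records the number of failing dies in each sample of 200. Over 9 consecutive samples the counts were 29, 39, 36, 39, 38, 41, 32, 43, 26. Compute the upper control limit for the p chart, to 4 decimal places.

p̄ = Σdᵢ / (k·n) = 323 / (9 × 200) = 0.17944
UCL = p̄ + 3·√(p̄(1−p̄)/n) = 0.17944 + 3 × √(0.17944×0.82056/200) = 0.17944 + 3 × 0.02713 = 0.26084

0.2608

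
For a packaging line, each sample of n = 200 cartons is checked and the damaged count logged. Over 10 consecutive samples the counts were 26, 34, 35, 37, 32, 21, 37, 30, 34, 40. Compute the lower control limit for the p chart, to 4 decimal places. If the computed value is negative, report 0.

p̄ = Σdᵢ / (k·n) = 326 / (10 × 200) = 0.16300
LCL = p̄ − 3·√(p̄(1−p̄)/n) = 0.16300 − 3 × 0.02612 = 0.08465

0.0846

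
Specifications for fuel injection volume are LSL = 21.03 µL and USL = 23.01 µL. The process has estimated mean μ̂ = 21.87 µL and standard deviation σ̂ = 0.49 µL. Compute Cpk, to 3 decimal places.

0.571

Cpu = (USL − μ̂) / (3σ̂) = (23.01 − 21.87) / (3 × 0.49) = 0.7755; Cpl = (μ̂ − LSL) / (3σ̂) = (21.87 − 21.03) / (3 × 0.49) = 0.5714; Cpk = min(Cpu, Cpl) = 0.5714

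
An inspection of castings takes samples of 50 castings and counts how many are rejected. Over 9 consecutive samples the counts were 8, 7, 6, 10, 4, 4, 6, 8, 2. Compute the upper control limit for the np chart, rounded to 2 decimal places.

13.06

p̄ = Σdᵢ / (k·n) = 55 / (9 × 50) = 0.12222
UCL = np̄ + 3·√(np̄(1−p̄)) = 6.1111 + 3 × √(6.1111×0.87778) = 6.1111 + 3 × 2.3161 = 13.0593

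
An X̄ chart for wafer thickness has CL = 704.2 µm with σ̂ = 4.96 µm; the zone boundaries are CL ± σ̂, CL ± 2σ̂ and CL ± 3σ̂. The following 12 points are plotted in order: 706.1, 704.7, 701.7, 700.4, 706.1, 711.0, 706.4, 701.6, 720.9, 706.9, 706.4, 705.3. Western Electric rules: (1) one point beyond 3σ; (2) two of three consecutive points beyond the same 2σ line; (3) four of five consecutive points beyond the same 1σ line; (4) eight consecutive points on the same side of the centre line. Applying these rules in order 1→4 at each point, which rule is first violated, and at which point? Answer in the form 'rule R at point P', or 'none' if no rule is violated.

Zone of each point (C = within 1σ̂, B = 1σ̂–2σ̂, A = 2σ̂–3σ̂, * = beyond 3σ̂; sign = side of CL): 1:+C, 2:+C, 3:-C, 4:-C, 5:+C, 6:+B, 7:+C, 8:-C, 9:+*, 10:+C, 11:+C, 12:+C
Rule 1 (one point beyond the 3σ limits) is satisfied at point 9.

rule 1 at point 9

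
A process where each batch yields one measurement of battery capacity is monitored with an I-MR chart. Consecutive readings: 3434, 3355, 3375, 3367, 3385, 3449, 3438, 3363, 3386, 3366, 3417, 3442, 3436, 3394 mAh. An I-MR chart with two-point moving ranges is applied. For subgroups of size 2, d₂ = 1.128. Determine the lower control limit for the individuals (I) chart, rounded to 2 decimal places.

X̄ = (3434 + 3355 + 3375 + 3367 + 3385 + 3449 + 3438 + 3363 + 3386 + 3366 + 3417 + 3442 + 3436 + 3394) / 14 = 3400.5000
Moving ranges: 79, 20, 8, 18, 64, 11, 75, 23, 20, 51, 25, 6, 42; M̄R̄ = 442.0000 / 13 = 34.0000
LCL = X̄ − 3·M̄R̄/d₂ = 3400.5000 − 3 × 34.0000 / 1.128 = 3310.0745

3310.07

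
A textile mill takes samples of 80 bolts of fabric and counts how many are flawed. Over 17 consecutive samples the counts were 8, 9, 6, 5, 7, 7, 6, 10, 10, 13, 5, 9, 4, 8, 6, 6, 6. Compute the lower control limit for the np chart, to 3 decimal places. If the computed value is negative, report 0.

0.000

p̄ = Σdᵢ / (k·n) = 125 / (17 × 80) = 0.09191
LCL = np̄ − 3·√(np̄(1−p̄)) = 7.3529 − 3 × 2.5840 = -0.3991 → 0 (negative, so LCL = 0)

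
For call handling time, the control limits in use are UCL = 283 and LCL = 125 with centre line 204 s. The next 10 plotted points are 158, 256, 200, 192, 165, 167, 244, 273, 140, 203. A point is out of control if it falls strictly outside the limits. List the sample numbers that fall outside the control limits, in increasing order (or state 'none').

All 10 points lie within [125, 283].

none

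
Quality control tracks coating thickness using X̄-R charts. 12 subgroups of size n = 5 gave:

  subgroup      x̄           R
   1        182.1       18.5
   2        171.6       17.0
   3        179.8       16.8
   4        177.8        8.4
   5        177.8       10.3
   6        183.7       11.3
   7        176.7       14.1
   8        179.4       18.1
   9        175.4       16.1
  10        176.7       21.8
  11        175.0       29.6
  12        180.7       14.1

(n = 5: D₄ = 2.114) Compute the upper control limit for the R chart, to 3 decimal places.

R̄ = (18.5 + 17.0 + 16.8 + 8.4 + 10.3 + 11.3 + 14.1 + 18.1 + 16.1 + 21.8 + 29.6 + 14.1) / 12 = 196.1000 / 12 = 16.3417
UCL_R = D₄·R̄ = 2.114 × 16.3417 = 34.5463

34.546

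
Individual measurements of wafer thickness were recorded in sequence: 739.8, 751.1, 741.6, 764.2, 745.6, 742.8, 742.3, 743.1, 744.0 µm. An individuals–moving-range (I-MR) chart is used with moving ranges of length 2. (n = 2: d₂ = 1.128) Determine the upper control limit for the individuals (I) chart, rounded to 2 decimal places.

X̄ = (739.8 + 751.1 + 741.6 + 764.2 + 745.6 + 742.8 + 742.3 + 743.1 + 744.0) / 9 = 746.0556
Moving ranges: 11.3, 9.5, 22.6, 18.6, 2.8, 0.5, 0.8, 0.9; M̄R̄ = 67.0000 / 8 = 8.3750
UCL = X̄ + 3·M̄R̄/d₂ = 746.0556 + 3 × 8.3750 / 1.128 = 768.3295

768.33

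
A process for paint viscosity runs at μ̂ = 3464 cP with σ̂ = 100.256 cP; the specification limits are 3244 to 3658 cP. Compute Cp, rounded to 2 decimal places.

Cp = (USL − LSL) / (6σ̂) = (3658 − 3244) / (6 × 100.256) = 414.0000 / 601.5360 = 0.6882

0.69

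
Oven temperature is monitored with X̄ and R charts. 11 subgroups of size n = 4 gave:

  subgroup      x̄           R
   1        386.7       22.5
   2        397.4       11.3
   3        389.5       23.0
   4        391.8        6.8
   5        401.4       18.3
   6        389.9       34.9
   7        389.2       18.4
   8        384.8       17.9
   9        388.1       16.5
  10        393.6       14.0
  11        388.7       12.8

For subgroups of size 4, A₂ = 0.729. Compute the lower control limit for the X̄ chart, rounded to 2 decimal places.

377.99

X̄̄ = (386.7 + 397.4 + 389.5 + 391.8 + 401.4 + 389.9 + 389.2 + 384.8 + 388.1 + 393.6 + 388.7) / 11 = 4301.1000 / 11 = 391.0091
R̄ = (22.5 + 11.3 + 23.0 + 6.8 + 18.3 + 34.9 + 18.4 + 17.9 + 16.5 + 14.0 + 12.8) / 11 = 196.4000 / 11 = 17.8545
LCL = X̄̄ − A₂·R̄ = 391.0091 − 0.729 × 17.8545 = 377.9931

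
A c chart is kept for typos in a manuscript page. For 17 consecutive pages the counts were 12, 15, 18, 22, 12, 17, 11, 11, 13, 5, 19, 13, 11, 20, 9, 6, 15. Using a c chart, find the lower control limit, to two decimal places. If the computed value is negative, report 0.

c̄ = (12 + 15 + 18 + 22 + 12 + 17 + 11 + 11 + 13 + 5 + 19 + 13 + 11 + 20 + 9 + 6 + 15) / 17 = 229 / 17 = 13.4706
LCL = c̄ − 3√c̄ = 13.4706 − 3 × 3.6702 = 2.4599

2.46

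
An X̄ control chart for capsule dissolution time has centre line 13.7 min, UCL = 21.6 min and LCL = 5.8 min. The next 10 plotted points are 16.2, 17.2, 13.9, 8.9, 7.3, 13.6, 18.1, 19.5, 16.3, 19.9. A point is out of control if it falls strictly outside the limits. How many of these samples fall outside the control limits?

All 10 points lie within [5.8, 21.6].

0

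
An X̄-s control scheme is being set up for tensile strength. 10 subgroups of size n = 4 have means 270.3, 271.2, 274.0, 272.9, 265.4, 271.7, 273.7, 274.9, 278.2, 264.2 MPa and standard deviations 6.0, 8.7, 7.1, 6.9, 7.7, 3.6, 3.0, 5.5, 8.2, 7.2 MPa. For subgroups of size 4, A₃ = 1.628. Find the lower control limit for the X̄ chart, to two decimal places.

X̄̄ = (270.3 + 271.2 + 274.0 + 272.9 + 265.4 + 271.7 + 273.7 + 274.9 + 278.2 + 264.2) / 10 = 271.6500
s̄ = (6.0 + 8.7 + 7.1 + 6.9 + 7.7 + 3.6 + 3.0 + 5.5 + 8.2 + 7.2) / 10 = 6.3900
LCL = X̄̄ − A₃·s̄ = 271.6500 − 1.628 × 6.3900 = 261.2471

261.25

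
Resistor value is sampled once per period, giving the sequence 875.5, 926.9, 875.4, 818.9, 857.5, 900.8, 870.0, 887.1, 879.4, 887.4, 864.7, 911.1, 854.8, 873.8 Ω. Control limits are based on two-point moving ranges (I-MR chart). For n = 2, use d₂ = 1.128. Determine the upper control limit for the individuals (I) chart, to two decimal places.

X̄ = (875.5 + 926.9 + 875.4 + 818.9 + 857.5 + 900.8 + 870.0 + 887.1 + 879.4 + 887.4 + 864.7 + 911.1 + 854.8 + 873.8) / 14 = 877.3786
Moving ranges: 51.4, 51.5, 56.5, 38.6, 43.3, 30.8, 17.1, 7.7, 8.0, 22.7, 46.4, 56.3, 19.0; M̄R̄ = 449.3000 / 13 = 34.5615
UCL = X̄ + 3·M̄R̄/d₂ = 877.3786 + 3 × 34.5615 / 1.128 = 969.2976

969.30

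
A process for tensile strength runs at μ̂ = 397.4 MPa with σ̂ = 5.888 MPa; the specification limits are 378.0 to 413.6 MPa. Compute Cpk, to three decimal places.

Cpu = (USL − μ̂) / (3σ̂) = (413.6 − 397.4) / (3 × 5.888) = 0.9171; Cpl = (μ̂ − LSL) / (3σ̂) = (397.4 − 378.0) / (3 × 5.888) = 1.0983; Cpk = min(Cpu, Cpl) = 0.9171

0.917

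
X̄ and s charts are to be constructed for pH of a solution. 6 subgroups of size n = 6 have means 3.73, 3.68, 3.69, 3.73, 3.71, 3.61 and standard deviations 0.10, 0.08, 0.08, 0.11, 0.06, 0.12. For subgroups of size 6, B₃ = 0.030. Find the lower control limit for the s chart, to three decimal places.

s̄ = (0.10 + 0.08 + 0.08 + 0.11 + 0.06 + 0.12) / 6 = 0.0917
LCL_s = B₃·s̄ = 0.030 × 0.0917 = 0.0028

0.003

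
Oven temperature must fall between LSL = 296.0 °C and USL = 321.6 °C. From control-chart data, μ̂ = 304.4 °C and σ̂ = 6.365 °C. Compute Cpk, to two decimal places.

0.44

Cpu = (USL − μ̂) / (3σ̂) = (321.6 − 304.4) / (3 × 6.365) = 0.9008; Cpl = (μ̂ − LSL) / (3σ̂) = (304.4 − 296.0) / (3 × 6.365) = 0.4399; Cpk = min(Cpu, Cpl) = 0.4399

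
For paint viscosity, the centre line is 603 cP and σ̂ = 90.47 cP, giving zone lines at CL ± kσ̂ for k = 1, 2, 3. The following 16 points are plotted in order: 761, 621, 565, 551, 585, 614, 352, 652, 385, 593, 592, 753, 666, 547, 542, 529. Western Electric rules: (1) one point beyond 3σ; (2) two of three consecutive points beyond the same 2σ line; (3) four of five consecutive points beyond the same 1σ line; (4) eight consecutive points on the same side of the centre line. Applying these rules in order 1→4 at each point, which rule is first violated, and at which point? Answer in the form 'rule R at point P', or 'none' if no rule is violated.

rule 2 at point 9

Zone of each point (C = within 1σ̂, B = 1σ̂–2σ̂, A = 2σ̂–3σ̂, * = beyond 3σ̂; sign = side of CL): 1:+B, 2:+C, 3:-C, 4:-C, 5:-C, 6:+C, 7:-A, 8:+C, 9:-A, 10:-C, 11:-C, 12:+B, 13:+C, 14:-C, 15:-C, 16:-C
Rule 2 (two of three consecutive points beyond the same 2σ limit) is satisfied at point 9.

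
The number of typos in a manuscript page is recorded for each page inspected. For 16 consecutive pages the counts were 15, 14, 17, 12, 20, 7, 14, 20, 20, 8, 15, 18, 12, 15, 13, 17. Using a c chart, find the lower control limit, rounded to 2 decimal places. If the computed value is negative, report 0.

3.27

c̄ = (15 + 14 + 17 + 12 + 20 + 7 + 14 + 20 + 20 + 8 + 15 + 18 + 12 + 15 + 13 + 17) / 16 = 237 / 16 = 14.8125
LCL = c̄ − 3√c̄ = 14.8125 − 3 × 3.8487 = 3.2664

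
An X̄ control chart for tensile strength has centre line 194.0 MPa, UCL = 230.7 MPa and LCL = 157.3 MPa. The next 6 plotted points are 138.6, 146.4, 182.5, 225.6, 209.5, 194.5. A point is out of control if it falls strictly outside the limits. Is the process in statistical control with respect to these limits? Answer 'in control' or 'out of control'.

out of control

Compare each point to [157.3, 230.7]: sample 1 = 138.6 < LCL; sample 2 = 146.4 < LCL.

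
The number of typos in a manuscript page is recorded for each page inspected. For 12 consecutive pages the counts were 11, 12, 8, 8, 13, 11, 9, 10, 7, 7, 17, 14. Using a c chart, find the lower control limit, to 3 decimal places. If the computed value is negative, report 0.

0.824

c̄ = (11 + 12 + 8 + 8 + 13 + 11 + 9 + 10 + 7 + 7 + 17 + 14) / 12 = 127 / 12 = 10.5833
LCL = c̄ − 3√c̄ = 10.5833 − 3 × 3.2532 = 0.8237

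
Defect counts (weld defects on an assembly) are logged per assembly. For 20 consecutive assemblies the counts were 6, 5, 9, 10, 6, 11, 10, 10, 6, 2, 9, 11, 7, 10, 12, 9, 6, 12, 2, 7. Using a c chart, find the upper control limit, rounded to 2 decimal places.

c̄ = (6 + 5 + 9 + 10 + 6 + 11 + 10 + 10 + 6 + 2 + 9 + 11 + 7 + 10 + 12 + 9 + 6 + 12 + 2 + 7) / 20 = 160 / 20 = 8.0000
UCL = c̄ + 3√c̄ = 8.0000 + 3 × √8.0000 = 8.0000 + 3 × 2.8284 = 16.4853

16.49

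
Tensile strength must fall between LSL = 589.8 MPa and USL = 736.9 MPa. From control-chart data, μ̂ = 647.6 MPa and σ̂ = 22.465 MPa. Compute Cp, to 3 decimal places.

Cp = (USL − LSL) / (6σ̂) = (736.9 − 589.8) / (6 × 22.465) = 147.1000 / 134.7900 = 1.0913

1.091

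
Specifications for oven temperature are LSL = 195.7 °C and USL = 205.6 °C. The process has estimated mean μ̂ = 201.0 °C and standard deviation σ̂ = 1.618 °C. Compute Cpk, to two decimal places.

0.95

Cpu = (USL − μ̂) / (3σ̂) = (205.6 − 201.0) / (3 × 1.618) = 0.9477; Cpl = (μ̂ − LSL) / (3σ̂) = (201.0 − 195.7) / (3 × 1.618) = 1.0919; Cpk = min(Cpu, Cpl) = 0.9477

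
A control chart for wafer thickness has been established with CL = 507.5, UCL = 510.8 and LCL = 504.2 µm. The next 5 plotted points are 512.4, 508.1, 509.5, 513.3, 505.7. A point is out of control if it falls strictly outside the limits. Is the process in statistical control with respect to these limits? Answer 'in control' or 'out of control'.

out of control

Compare each point to [504.2, 510.8]: sample 1 = 512.4 > UCL; sample 4 = 513.3 > UCL.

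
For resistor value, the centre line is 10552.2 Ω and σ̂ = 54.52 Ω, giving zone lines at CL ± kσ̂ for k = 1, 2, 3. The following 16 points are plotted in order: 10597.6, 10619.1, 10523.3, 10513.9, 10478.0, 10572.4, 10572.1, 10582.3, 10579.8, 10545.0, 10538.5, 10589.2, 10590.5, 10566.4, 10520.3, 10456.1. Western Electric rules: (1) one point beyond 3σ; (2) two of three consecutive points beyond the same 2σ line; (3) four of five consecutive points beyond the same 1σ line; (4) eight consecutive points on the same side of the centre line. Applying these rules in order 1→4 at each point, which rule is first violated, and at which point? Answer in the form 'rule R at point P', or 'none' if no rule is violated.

none

Zone of each point (C = within 1σ̂, B = 1σ̂–2σ̂, A = 2σ̂–3σ̂, * = beyond 3σ̂; sign = side of CL): 1:+C, 2:+B, 3:-C, 4:-C, 5:-B, 6:+C, 7:+C, 8:+C, 9:+C, 10:-C, 11:-C, 12:+C, 13:+C, 14:+C, 15:-C, 16:-B
No rule fires across all 16 points.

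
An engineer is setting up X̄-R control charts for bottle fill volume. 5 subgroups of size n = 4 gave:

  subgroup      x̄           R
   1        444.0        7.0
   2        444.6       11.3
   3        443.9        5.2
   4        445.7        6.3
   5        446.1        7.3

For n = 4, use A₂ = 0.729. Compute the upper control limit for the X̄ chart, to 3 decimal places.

450.269

X̄̄ = (444.0 + 444.6 + 443.9 + 445.7 + 446.1) / 5 = 2224.3000 / 5 = 444.8600
R̄ = (7.0 + 11.3 + 5.2 + 6.3 + 7.3) / 5 = 37.1000 / 5 = 7.4200
UCL = X̄̄ + A₂·R̄ = 444.8600 + 0.729 × 7.4200 = 450.2692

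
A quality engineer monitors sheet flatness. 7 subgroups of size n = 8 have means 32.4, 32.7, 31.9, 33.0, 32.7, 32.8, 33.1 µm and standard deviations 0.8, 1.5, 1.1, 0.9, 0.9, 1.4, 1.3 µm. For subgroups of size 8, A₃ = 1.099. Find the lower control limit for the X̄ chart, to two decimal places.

X̄̄ = (32.4 + 32.7 + 31.9 + 33.0 + 32.7 + 32.8 + 33.1) / 7 = 32.6571
s̄ = (0.8 + 1.5 + 1.1 + 0.9 + 0.9 + 1.4 + 1.3) / 7 = 1.1286
LCL = X̄̄ − A₃·s̄ = 32.6571 − 1.099 × 1.1286 = 31.4168

31.42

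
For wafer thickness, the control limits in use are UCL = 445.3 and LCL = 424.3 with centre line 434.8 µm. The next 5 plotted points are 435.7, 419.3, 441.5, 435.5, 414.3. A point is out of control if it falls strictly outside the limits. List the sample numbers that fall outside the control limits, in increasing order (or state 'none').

2, 5

Compare each point to [424.3, 445.3]: sample 2 = 419.3 < LCL; sample 5 = 414.3 < LCL.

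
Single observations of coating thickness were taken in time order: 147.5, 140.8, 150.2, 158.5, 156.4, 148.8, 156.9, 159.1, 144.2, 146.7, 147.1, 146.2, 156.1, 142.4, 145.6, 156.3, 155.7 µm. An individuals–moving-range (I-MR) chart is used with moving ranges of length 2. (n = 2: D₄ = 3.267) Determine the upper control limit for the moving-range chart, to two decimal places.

20.66

Moving ranges: 6.7, 9.4, 8.3, 2.1, 7.6, 8.1, 2.2, 14.9, 2.5, 0.4, 0.9, 9.9, 13.7, 3.2, 10.7, 0.6; M̄R̄ = 101.2000 / 16 = 6.3250
UCL_MR = D₄·M̄R̄ = 3.267 × 6.3250 = 20.6638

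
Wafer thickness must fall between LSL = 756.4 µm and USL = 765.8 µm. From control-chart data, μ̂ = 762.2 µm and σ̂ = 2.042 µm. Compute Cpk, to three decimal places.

0.588

Cpu = (USL − μ̂) / (3σ̂) = (765.8 − 762.2) / (3 × 2.042) = 0.5877; Cpl = (μ̂ − LSL) / (3σ̂) = (762.2 − 756.4) / (3 × 2.042) = 0.9468; Cpk = min(Cpu, Cpl) = 0.5877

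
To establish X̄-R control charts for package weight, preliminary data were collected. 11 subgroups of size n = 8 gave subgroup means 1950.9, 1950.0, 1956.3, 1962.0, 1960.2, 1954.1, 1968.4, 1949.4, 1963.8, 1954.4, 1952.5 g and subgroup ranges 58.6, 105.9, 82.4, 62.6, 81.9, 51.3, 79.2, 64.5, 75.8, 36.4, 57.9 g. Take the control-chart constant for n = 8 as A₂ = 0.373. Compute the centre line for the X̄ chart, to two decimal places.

X̄̄ = (1950.9 + 1950.0 + 1956.3 + 1962.0 + 1960.2 + 1954.1 + 1968.4 + 1949.4 + 1963.8 + 1954.4 + 1952.5) / 11 = 21522.0000 / 11 = 1956.5455
CL = X̄̄ = 1956.5455

1956.55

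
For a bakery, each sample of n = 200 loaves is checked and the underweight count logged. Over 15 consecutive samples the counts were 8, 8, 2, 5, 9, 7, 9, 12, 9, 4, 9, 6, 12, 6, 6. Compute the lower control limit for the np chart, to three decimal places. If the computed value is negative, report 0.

0.000

p̄ = Σdᵢ / (k·n) = 112 / (15 × 200) = 0.03733
LCL = np̄ − 3·√(np̄(1−p̄)) = 7.4667 − 3 × 2.6810 = -0.5764 → 0 (negative, so LCL = 0)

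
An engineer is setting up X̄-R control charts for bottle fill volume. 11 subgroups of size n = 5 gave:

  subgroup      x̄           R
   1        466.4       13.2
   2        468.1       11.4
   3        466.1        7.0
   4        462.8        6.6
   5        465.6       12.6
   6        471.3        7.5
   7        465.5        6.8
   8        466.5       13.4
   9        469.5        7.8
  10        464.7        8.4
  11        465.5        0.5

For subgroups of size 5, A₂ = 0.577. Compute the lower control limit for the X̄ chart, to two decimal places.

X̄̄ = (466.4 + 468.1 + 466.1 + 462.8 + 465.6 + 471.3 + 465.5 + 466.5 + 469.5 + 464.7 + 465.5) / 11 = 5132.0000 / 11 = 466.5455
R̄ = (13.2 + 11.4 + 7.0 + 6.6 + 12.6 + 7.5 + 6.8 + 13.4 + 7.8 + 8.4 + 0.5) / 11 = 95.2000 / 11 = 8.6545
LCL = X̄̄ − A₂·R̄ = 466.5455 − 0.577 × 8.6545 = 461.5518

461.55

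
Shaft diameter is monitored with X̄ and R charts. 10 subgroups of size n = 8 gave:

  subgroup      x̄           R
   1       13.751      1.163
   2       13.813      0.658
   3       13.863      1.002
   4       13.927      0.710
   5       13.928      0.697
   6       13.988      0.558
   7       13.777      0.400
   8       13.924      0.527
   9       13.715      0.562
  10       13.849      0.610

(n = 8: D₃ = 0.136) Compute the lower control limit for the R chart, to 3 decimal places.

0.094

R̄ = (1.163 + 0.658 + 1.002 + 0.710 + 0.697 + 0.558 + 0.400 + 0.527 + 0.562 + 0.610) / 10 = 6.8870 / 10 = 0.6887
LCL_R = D₃·R̄ = 0.136 × 0.6887 = 0.0937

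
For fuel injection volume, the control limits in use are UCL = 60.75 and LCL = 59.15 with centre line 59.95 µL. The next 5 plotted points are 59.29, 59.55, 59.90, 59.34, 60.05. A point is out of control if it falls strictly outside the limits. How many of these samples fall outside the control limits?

0

All 5 points lie within [59.15, 60.75].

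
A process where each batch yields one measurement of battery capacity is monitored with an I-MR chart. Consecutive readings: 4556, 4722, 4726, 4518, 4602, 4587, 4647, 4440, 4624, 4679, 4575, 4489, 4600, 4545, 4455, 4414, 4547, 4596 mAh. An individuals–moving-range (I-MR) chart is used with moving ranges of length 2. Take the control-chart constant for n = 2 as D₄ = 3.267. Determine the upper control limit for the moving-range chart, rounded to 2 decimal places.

317.48

Moving ranges: 166, 4, 208, 84, 15, 60, 207, 184, 55, 104, 86, 111, 55, 90, 41, 133, 49; M̄R̄ = 1652.0000 / 17 = 97.1765
UCL_MR = D₄·M̄R̄ = 3.267 × 97.1765 = 317.4755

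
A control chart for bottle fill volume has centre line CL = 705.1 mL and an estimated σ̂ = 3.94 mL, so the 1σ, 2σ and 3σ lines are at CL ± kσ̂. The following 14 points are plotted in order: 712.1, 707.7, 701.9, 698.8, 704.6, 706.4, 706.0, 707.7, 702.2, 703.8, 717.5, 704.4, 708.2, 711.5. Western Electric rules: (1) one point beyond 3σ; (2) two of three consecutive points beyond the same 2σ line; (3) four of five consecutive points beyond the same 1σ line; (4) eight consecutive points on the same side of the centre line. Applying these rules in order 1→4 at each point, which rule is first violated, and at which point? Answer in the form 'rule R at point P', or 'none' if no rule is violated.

Zone of each point (C = within 1σ̂, B = 1σ̂–2σ̂, A = 2σ̂–3σ̂, * = beyond 3σ̂; sign = side of CL): 1:+B, 2:+C, 3:-C, 4:-B, 5:-C, 6:+C, 7:+C, 8:+C, 9:-C, 10:-C, 11:+*, 12:-C, 13:+C, 14:+B
Rule 1 (one point beyond the 3σ limits) is satisfied at point 11.

rule 1 at point 11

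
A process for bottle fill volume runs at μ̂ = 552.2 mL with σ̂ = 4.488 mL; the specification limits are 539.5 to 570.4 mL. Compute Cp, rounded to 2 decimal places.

Cp = (USL − LSL) / (6σ̂) = (570.4 − 539.5) / (6 × 4.488) = 30.9000 / 26.9280 = 1.1475

1.15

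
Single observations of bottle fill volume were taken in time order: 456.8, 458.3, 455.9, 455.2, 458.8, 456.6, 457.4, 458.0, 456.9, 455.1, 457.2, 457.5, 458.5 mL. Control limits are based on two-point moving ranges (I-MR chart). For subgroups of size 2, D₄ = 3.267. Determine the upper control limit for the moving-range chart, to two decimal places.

4.93

Moving ranges: 1.5, 2.4, 0.7, 3.6, 2.2, 0.8, 0.6, 1.1, 1.8, 2.1, 0.3, 1.0; M̄R̄ = 18.1000 / 12 = 1.5083
UCL_MR = D₄·M̄R̄ = 3.267 × 1.5083 = 4.9277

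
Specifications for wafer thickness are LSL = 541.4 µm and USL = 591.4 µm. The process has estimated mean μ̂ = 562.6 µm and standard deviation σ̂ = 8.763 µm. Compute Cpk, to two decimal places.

Cpu = (USL − μ̂) / (3σ̂) = (591.4 − 562.6) / (3 × 8.763) = 1.0955; Cpl = (μ̂ − LSL) / (3σ̂) = (562.6 − 541.4) / (3 × 8.763) = 0.8064; Cpk = min(Cpu, Cpl) = 0.8064

0.81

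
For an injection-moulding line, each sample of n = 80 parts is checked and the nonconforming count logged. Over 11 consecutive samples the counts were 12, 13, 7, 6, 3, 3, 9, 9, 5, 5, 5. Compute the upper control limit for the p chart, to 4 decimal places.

0.1823

p̄ = Σdᵢ / (k·n) = 77 / (11 × 80) = 0.08750
UCL = p̄ + 3·√(p̄(1−p̄)/n) = 0.08750 + 3 × √(0.08750×0.91250/80) = 0.08750 + 3 × 0.03159 = 0.18228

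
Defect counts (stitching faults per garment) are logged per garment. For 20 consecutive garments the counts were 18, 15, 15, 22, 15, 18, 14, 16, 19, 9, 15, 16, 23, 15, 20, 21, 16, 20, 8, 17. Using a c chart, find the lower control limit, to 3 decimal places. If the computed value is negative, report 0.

4.377

c̄ = (18 + 15 + 15 + 22 + 15 + 18 + 14 + 16 + 19 + 9 + 15 + 16 + 23 + 15 + 20 + 21 + 16 + 20 + 8 + 17) / 20 = 332 / 20 = 16.6000
LCL = c̄ − 3√c̄ = 16.6000 − 3 × 4.0743 = 4.3771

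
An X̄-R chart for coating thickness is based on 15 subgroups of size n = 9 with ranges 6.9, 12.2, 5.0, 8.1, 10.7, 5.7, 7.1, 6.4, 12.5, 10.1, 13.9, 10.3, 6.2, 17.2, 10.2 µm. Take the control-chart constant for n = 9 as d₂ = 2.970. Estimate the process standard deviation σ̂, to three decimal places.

3.199

R̄ = (6.9 + 12.2 + 5.0 + 8.1 + 10.7 + 5.7 + 7.1 + 6.4 + 12.5 + 10.1 + 13.9 + 10.3 + 6.2 + 17.2 + 10.2) / 15 = 9.5000
σ̂ = R̄ / d₂ = 9.5000 / 2.970 = 3.1987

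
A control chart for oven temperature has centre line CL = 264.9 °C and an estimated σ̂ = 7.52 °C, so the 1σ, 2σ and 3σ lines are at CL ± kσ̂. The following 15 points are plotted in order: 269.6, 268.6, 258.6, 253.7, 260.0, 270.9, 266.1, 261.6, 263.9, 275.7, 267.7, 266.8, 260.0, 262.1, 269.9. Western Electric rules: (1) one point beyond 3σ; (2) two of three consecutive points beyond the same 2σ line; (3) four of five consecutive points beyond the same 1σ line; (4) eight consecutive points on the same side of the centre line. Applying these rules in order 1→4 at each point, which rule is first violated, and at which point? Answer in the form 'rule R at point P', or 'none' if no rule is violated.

none

Zone of each point (C = within 1σ̂, B = 1σ̂–2σ̂, A = 2σ̂–3σ̂, * = beyond 3σ̂; sign = side of CL): 1:+C, 2:+C, 3:-C, 4:-B, 5:-C, 6:+C, 7:+C, 8:-C, 9:-C, 10:+B, 11:+C, 12:+C, 13:-C, 14:-C, 15:+C
No rule fires across all 15 points.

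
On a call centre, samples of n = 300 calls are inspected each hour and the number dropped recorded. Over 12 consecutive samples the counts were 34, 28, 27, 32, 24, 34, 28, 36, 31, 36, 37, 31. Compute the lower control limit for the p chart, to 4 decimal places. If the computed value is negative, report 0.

p̄ = Σdᵢ / (k·n) = 378 / (12 × 300) = 0.10500
LCL = p̄ − 3·√(p̄(1−p̄)/n) = 0.10500 − 3 × 0.01770 = 0.05190

0.0519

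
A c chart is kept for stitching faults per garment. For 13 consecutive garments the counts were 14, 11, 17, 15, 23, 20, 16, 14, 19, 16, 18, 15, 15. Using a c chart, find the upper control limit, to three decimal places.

c̄ = (14 + 11 + 17 + 15 + 23 + 20 + 16 + 14 + 19 + 16 + 18 + 15 + 15) / 13 = 213 / 13 = 16.3846
UCL = c̄ + 3√c̄ = 16.3846 + 3 × √16.3846 = 16.3846 + 3 × 4.0478 = 28.5280

28.528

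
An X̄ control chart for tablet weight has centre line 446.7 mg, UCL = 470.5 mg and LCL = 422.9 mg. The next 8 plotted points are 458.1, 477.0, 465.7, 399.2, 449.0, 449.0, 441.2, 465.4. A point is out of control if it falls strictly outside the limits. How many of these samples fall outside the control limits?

2

Compare each point to [422.9, 470.5]: sample 2 = 477.0 > UCL; sample 4 = 399.2 < LCL.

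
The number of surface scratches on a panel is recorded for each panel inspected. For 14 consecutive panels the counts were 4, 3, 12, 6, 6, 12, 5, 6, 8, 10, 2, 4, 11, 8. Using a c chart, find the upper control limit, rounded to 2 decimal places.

14.83

c̄ = (4 + 3 + 12 + 6 + 6 + 12 + 5 + 6 + 8 + 10 + 2 + 4 + 11 + 8) / 14 = 97 / 14 = 6.9286
UCL = c̄ + 3√c̄ = 6.9286 + 3 × √6.9286 = 6.9286 + 3 × 2.6322 = 14.8252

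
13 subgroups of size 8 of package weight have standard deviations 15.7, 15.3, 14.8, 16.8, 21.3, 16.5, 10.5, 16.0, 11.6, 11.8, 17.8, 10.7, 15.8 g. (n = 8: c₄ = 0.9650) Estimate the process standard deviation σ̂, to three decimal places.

s̄ = (15.7 + 15.3 + 14.8 + 16.8 + 21.3 + 16.5 + 10.5 + 16.0 + 11.6 + 11.8 + 17.8 + 10.7 + 15.8) / 13 = 14.9692
σ̂ = s̄ / c₄ = 14.9692 / 0.9650 = 15.5122

15.512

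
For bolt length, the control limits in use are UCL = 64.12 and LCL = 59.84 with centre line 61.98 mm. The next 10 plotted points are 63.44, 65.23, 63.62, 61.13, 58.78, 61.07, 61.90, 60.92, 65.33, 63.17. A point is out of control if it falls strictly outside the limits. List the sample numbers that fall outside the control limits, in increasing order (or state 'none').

Compare each point to [59.84, 64.12]: sample 2 = 65.23 > UCL; sample 5 = 58.78 < LCL; sample 9 = 65.33 > UCL.

2, 5, 9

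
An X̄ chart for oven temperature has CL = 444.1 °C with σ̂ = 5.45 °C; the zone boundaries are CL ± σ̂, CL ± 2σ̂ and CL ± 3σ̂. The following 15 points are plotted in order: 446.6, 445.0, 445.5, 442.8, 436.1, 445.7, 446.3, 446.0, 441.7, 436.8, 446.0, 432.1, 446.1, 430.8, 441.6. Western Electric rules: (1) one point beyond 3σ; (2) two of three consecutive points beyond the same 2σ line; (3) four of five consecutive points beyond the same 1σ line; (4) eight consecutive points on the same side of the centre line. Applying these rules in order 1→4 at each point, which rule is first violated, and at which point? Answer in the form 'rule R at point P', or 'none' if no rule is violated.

Zone of each point (C = within 1σ̂, B = 1σ̂–2σ̂, A = 2σ̂–3σ̂, * = beyond 3σ̂; sign = side of CL): 1:+C, 2:+C, 3:+C, 4:-C, 5:-B, 6:+C, 7:+C, 8:+C, 9:-C, 10:-B, 11:+C, 12:-A, 13:+C, 14:-A, 15:-C
Rule 2 (two of three consecutive points beyond the same 2σ limit) is satisfied at point 14.

rule 2 at point 14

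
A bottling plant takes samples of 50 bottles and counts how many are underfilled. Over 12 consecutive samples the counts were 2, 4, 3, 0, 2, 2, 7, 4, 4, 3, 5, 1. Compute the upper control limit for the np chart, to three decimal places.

8.186

p̄ = Σdᵢ / (k·n) = 37 / (12 × 50) = 0.06167
UCL = np̄ + 3·√(np̄(1−p̄)) = 3.0833 + 3 × √(3.0833×0.93833) = 3.0833 + 3 × 1.7009 = 8.1862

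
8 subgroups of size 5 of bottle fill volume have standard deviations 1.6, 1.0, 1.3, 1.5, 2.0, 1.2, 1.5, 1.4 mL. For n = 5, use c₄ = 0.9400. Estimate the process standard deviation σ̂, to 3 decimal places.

s̄ = (1.6 + 1.0 + 1.3 + 1.5 + 2.0 + 1.2 + 1.5 + 1.4) / 8 = 1.4375
σ̂ = s̄ / c₄ = 1.4375 / 0.9400 = 1.5293

1.529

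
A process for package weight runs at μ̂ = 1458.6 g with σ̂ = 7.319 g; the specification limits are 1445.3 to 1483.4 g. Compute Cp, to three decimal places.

Cp = (USL − LSL) / (6σ̂) = (1483.4 − 1445.3) / (6 × 7.319) = 38.1000 / 43.9140 = 0.8676

0.868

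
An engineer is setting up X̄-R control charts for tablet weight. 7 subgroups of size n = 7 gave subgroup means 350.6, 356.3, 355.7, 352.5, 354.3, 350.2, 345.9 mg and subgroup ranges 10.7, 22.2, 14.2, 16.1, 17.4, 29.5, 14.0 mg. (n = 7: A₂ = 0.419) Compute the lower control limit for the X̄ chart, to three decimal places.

344.786

X̄̄ = (350.6 + 356.3 + 355.7 + 352.5 + 354.3 + 350.2 + 345.9) / 7 = 2465.5000 / 7 = 352.2143
R̄ = (10.7 + 22.2 + 14.2 + 16.1 + 17.4 + 29.5 + 14.0) / 7 = 124.1000 / 7 = 17.7286
LCL = X̄̄ − A₂·R̄ = 352.2143 − 0.419 × 17.7286 = 344.7860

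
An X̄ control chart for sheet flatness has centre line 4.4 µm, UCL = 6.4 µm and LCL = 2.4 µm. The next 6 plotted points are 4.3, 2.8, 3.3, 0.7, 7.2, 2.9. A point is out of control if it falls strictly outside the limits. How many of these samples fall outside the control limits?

2

Compare each point to [2.4, 6.4]: sample 4 = 0.7 < LCL; sample 5 = 7.2 > UCL.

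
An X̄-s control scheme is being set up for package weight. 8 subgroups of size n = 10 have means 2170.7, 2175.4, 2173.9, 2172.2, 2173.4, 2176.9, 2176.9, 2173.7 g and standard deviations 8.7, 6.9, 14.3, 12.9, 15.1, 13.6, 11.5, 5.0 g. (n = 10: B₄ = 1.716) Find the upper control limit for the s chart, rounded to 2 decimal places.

18.88

s̄ = (8.7 + 6.9 + 14.3 + 12.9 + 15.1 + 13.6 + 11.5 + 5.0) / 8 = 11.0000
UCL_s = B₄·s̄ = 1.716 × 11.0000 = 18.8760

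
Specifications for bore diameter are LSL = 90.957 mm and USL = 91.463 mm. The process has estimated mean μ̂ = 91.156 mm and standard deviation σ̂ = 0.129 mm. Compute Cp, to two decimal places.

Cp = (USL − LSL) / (6σ̂) = (91.463 − 90.957) / (6 × 0.129) = 0.5060 / 0.7740 = 0.6537

0.65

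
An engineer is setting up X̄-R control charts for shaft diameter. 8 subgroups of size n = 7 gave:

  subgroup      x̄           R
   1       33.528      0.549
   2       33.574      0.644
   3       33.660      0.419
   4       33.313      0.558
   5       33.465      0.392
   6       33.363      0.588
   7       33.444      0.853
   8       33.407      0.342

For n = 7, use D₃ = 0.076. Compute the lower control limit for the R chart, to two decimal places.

0.04

R̄ = (0.549 + 0.644 + 0.419 + 0.558 + 0.392 + 0.588 + 0.853 + 0.342) / 8 = 4.3450 / 8 = 0.5431
LCL_R = D₃·R̄ = 0.076 × 0.5431 = 0.0413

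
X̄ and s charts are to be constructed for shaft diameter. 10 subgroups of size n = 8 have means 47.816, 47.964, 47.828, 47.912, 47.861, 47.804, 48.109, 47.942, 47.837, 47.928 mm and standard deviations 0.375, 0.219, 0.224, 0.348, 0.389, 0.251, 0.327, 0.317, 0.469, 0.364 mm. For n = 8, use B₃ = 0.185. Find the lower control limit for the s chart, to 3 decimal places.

s̄ = (0.375 + 0.219 + 0.224 + 0.348 + 0.389 + 0.251 + 0.327 + 0.317 + 0.469 + 0.364) / 10 = 0.3283
LCL_s = B₃·s̄ = 0.185 × 0.3283 = 0.0607

0.061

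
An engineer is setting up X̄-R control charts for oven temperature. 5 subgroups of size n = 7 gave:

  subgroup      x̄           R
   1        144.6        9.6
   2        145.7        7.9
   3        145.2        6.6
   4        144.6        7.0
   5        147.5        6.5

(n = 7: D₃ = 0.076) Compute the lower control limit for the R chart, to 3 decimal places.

0.572

R̄ = (9.6 + 7.9 + 6.6 + 7.0 + 6.5) / 5 = 37.6000 / 5 = 7.5200
LCL_R = D₃·R̄ = 0.076 × 7.5200 = 0.5715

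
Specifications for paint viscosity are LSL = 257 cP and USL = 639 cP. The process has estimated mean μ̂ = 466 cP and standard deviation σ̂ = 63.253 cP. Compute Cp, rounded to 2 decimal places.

1.01

Cp = (USL − LSL) / (6σ̂) = (639 − 257) / (6 × 63.253) = 382.0000 / 379.5180 = 1.0065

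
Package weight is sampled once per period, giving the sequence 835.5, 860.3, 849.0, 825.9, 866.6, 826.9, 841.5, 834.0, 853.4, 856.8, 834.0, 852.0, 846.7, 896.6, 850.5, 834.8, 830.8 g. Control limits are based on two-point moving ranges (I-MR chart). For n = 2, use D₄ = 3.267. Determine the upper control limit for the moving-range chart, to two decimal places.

70.71

Moving ranges: 24.8, 11.3, 23.1, 40.7, 39.7, 14.6, 7.5, 19.4, 3.4, 22.8, 18.0, 5.3, 49.9, 46.1, 15.7, 4.0; M̄R̄ = 346.3000 / 16 = 21.6438
UCL_MR = D₄·M̄R̄ = 3.267 × 21.6438 = 70.7101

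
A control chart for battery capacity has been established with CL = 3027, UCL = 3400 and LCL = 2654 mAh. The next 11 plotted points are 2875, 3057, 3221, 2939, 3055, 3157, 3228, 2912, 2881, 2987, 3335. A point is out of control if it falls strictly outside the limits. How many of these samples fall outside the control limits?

All 11 points lie within [2654, 3400].

0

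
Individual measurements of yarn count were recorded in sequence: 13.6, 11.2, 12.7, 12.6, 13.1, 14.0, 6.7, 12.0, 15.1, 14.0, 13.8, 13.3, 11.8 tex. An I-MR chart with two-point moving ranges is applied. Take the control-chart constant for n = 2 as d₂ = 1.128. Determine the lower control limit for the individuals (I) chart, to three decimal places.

X̄ = (13.6 + 11.2 + 12.7 + 12.6 + 13.1 + 14.0 + 6.7 + 12.0 + 15.1 + 14.0 + 13.8 + 13.3 + 11.8) / 13 = 12.6077
Moving ranges: 2.4, 1.5, 0.1, 0.5, 0.9, 7.3, 5.3, 3.1, 1.1, 0.2, 0.5, 1.5; M̄R̄ = 24.4000 / 12 = 2.0333
LCL = X̄ − 3·M̄R̄/d₂ = 12.6077 − 3 × 2.0333 / 1.128 = 7.1999

7.200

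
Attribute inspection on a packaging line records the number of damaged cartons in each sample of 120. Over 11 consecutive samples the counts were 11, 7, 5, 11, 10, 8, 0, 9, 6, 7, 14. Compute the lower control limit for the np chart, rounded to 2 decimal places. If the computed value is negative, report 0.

p̄ = Σdᵢ / (k·n) = 88 / (11 × 120) = 0.06667
LCL = np̄ − 3·√(np̄(1−p̄)) = 8.0000 − 3 × 2.7325 = -0.1976 → 0 (negative, so LCL = 0)

0.00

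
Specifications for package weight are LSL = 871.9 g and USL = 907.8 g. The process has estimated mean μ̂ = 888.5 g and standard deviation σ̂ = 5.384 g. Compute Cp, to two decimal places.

1.11

Cp = (USL − LSL) / (6σ̂) = (907.8 − 871.9) / (6 × 5.384) = 35.9000 / 32.3040 = 1.1113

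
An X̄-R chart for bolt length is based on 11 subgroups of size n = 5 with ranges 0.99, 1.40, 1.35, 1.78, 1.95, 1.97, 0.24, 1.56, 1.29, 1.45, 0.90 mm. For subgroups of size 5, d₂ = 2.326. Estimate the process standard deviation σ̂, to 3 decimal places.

0.582

R̄ = (0.99 + 1.40 + 1.35 + 1.78 + 1.95 + 1.97 + 0.24 + 1.56 + 1.29 + 1.45 + 0.90) / 11 = 1.3527
σ̂ = R̄ / d₂ = 1.3527 / 2.326 = 0.5816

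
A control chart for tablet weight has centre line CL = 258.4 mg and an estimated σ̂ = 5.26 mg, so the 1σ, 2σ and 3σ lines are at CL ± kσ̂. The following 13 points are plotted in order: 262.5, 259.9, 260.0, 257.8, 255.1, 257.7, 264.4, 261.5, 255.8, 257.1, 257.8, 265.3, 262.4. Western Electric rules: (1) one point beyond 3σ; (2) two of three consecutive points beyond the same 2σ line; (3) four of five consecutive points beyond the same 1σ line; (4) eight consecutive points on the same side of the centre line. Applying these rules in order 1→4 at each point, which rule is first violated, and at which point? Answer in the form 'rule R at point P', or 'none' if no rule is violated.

none

Zone of each point (C = within 1σ̂, B = 1σ̂–2σ̂, A = 2σ̂–3σ̂, * = beyond 3σ̂; sign = side of CL): 1:+C, 2:+C, 3:+C, 4:-C, 5:-C, 6:-C, 7:+B, 8:+C, 9:-C, 10:-C, 11:-C, 12:+B, 13:+C
No rule fires across all 13 points.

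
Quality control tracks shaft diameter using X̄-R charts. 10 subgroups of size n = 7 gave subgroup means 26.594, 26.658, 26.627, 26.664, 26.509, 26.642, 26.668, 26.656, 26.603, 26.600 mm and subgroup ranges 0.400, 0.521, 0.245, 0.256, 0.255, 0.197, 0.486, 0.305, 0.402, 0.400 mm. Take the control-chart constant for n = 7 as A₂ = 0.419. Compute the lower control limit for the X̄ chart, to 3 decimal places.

26.477

X̄̄ = (26.594 + 26.658 + 26.627 + 26.664 + 26.509 + 26.642 + 26.668 + 26.656 + 26.603 + 26.600) / 10 = 266.2210 / 10 = 26.6221
R̄ = (0.400 + 0.521 + 0.245 + 0.256 + 0.255 + 0.197 + 0.486 + 0.305 + 0.402 + 0.400) / 10 = 3.4670 / 10 = 0.3467
LCL = X̄̄ − A₂·R̄ = 26.6221 − 0.419 × 0.3467 = 26.4768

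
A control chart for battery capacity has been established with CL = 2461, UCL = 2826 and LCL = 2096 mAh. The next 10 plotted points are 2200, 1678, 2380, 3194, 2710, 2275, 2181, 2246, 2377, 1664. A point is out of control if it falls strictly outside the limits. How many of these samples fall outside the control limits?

3

Compare each point to [2096, 2826]: sample 2 = 1678 < LCL; sample 4 = 3194 > UCL; sample 10 = 1664 < LCL.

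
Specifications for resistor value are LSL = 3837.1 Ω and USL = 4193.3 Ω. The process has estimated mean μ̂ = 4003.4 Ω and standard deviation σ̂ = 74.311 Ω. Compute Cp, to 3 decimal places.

0.799

Cp = (USL − LSL) / (6σ̂) = (4193.3 − 3837.1) / (6 × 74.311) = 356.2000 / 445.8660 = 0.7989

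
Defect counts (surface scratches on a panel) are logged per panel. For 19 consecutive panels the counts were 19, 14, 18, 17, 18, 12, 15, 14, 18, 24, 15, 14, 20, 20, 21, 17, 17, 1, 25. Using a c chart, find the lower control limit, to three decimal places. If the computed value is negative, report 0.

c̄ = (19 + 14 + 18 + 17 + 18 + 12 + 15 + 14 + 18 + 24 + 15 + 14 + 20 + 20 + 21 + 17 + 17 + 1 + 25) / 19 = 319 / 19 = 16.7895
LCL = c̄ − 3√c̄ = 16.7895 − 3 × 4.0975 = 4.4970

4.497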